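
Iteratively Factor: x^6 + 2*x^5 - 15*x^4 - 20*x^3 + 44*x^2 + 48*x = (x - 3)*(x^5 + 5*x^4 - 20*x^2 - 16*x) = (x - 3)*(x + 4)*(x^4 + x^3 - 4*x^2 - 4*x) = x*(x - 3)*(x + 4)*(x^3 + x^2 - 4*x - 4) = x*(x - 3)*(x + 2)*(x + 4)*(x^2 - x - 2) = x*(x - 3)*(x - 2)*(x + 2)*(x + 4)*(x + 1)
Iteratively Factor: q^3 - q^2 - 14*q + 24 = (q - 3)*(q^2 + 2*q - 8) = (q - 3)*(q + 4)*(q - 2)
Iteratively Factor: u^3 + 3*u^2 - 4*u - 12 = (u + 2)*(u^2 + u - 6) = (u + 2)*(u + 3)*(u - 2)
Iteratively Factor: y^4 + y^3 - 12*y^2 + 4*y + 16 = (y + 4)*(y^3 - 3*y^2 + 4) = (y - 2)*(y + 4)*(y^2 - y - 2) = (y - 2)*(y + 1)*(y + 4)*(y - 2)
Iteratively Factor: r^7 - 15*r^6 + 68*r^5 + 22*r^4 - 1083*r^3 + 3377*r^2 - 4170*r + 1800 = (r + 4)*(r^6 - 19*r^5 + 144*r^4 - 554*r^3 + 1133*r^2 - 1155*r + 450) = (r - 5)*(r + 4)*(r^5 - 14*r^4 + 74*r^3 - 184*r^2 + 213*r - 90) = (r - 5)^2*(r + 4)*(r^4 - 9*r^3 + 29*r^2 - 39*r + 18) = (r - 5)^2*(r - 3)*(r + 4)*(r^3 - 6*r^2 + 11*r - 6) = (r - 5)^2*(r - 3)*(r - 1)*(r + 4)*(r^2 - 5*r + 6) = (r - 5)^2*(r - 3)*(r - 2)*(r - 1)*(r + 4)*(r - 3)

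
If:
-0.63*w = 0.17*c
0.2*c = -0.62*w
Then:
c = 0.00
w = 0.00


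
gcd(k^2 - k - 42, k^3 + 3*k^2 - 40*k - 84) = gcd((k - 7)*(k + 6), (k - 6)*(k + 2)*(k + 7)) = 1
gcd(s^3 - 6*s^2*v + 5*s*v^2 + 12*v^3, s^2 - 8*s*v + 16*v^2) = s - 4*v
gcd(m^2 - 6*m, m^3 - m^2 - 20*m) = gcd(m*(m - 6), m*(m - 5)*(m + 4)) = m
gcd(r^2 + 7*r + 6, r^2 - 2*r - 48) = r + 6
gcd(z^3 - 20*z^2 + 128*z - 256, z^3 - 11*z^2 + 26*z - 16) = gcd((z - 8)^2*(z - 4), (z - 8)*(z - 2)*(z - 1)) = z - 8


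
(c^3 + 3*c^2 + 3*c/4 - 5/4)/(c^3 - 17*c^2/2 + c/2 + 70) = (2*c^2 + c - 1)/(2*(c^2 - 11*c + 28))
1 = 1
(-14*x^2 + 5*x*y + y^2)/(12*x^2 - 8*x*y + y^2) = (-7*x - y)/(6*x - y)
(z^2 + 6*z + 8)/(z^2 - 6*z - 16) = (z + 4)/(z - 8)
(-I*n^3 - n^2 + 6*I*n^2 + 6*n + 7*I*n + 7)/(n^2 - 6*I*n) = (-I*n^3 + n^2*(-1 + 6*I) + n*(6 + 7*I) + 7)/(n*(n - 6*I))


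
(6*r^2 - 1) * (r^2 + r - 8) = 6*r^4 + 6*r^3 - 49*r^2 - r + 8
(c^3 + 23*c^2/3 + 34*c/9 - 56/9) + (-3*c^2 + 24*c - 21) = c^3 + 14*c^2/3 + 250*c/9 - 245/9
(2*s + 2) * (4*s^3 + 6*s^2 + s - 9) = 8*s^4 + 20*s^3 + 14*s^2 - 16*s - 18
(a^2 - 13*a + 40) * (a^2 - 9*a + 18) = a^4 - 22*a^3 + 175*a^2 - 594*a + 720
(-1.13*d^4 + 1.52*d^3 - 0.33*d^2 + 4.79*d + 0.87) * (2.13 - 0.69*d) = 0.7797*d^5 - 3.4557*d^4 + 3.4653*d^3 - 4.008*d^2 + 9.6024*d + 1.8531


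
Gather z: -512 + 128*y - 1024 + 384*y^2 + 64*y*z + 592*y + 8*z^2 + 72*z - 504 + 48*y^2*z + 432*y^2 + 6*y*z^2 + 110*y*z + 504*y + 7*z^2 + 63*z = 816*y^2 + 1224*y + z^2*(6*y + 15) + z*(48*y^2 + 174*y + 135) - 2040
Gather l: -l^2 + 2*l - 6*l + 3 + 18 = -l^2 - 4*l + 21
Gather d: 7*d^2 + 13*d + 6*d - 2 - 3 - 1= 7*d^2 + 19*d - 6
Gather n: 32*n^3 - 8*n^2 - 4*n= 32*n^3 - 8*n^2 - 4*n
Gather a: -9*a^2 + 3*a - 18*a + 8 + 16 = -9*a^2 - 15*a + 24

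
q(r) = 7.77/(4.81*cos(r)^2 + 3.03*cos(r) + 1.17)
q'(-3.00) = 0.86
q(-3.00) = 2.69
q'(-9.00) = 3.18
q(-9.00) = 3.23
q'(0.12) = 0.15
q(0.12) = 0.87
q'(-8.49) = 14.73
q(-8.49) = 7.28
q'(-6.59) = -0.40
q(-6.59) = 0.92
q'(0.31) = 0.41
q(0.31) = 0.92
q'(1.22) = 5.99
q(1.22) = 2.80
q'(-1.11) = -4.23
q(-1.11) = 2.24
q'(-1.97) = 9.82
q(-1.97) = 10.81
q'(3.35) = 1.30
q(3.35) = 2.77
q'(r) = 7.77*(9.62*sin(r)*cos(r) + 3.03*sin(r))/(4.81*cos(r)^2 + 3.03*cos(r) + 1.17)^2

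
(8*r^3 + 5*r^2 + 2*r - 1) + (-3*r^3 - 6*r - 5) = 5*r^3 + 5*r^2 - 4*r - 6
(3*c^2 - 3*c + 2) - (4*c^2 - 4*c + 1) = -c^2 + c + 1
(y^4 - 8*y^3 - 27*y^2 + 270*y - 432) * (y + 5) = y^5 - 3*y^4 - 67*y^3 + 135*y^2 + 918*y - 2160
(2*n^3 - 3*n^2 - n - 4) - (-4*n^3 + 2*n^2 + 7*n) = 6*n^3 - 5*n^2 - 8*n - 4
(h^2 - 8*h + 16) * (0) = 0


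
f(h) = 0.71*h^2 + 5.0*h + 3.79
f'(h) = 1.42*h + 5.0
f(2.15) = 17.82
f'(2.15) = 8.05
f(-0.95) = -0.32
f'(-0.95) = 3.65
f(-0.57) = 1.17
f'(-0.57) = 4.19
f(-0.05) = 3.54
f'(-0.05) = 4.93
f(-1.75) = -2.79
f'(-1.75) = 2.52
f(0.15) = 4.56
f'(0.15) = 5.21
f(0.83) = 8.43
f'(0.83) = 6.18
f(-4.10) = -4.77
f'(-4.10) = -0.82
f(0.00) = 3.79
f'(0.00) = 5.00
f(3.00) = 25.18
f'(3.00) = 9.26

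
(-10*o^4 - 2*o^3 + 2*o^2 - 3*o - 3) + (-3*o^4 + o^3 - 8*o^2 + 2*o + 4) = -13*o^4 - o^3 - 6*o^2 - o + 1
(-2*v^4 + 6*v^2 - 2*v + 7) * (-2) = 4*v^4 - 12*v^2 + 4*v - 14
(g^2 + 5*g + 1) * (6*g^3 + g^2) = 6*g^5 + 31*g^4 + 11*g^3 + g^2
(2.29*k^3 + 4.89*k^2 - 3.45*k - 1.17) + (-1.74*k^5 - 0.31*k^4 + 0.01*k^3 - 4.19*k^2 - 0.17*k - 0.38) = -1.74*k^5 - 0.31*k^4 + 2.3*k^3 + 0.699999999999999*k^2 - 3.62*k - 1.55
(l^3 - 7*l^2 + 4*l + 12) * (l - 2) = l^4 - 9*l^3 + 18*l^2 + 4*l - 24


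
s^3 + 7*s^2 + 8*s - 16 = (s - 1)*(s + 4)^2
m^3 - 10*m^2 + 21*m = m*(m - 7)*(m - 3)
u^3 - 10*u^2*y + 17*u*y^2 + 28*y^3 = (u - 7*y)*(u - 4*y)*(u + y)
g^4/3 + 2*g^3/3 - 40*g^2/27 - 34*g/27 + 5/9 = (g/3 + 1)*(g - 5/3)*(g - 1/3)*(g + 1)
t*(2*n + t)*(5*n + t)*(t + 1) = 10*n^2*t^2 + 10*n^2*t + 7*n*t^3 + 7*n*t^2 + t^4 + t^3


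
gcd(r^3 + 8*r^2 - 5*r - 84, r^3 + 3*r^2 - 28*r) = r + 7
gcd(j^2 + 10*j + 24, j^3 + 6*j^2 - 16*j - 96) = j^2 + 10*j + 24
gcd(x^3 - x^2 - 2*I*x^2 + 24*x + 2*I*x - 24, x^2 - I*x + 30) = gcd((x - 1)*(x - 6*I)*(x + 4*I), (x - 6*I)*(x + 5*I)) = x - 6*I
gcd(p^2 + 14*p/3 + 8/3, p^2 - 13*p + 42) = 1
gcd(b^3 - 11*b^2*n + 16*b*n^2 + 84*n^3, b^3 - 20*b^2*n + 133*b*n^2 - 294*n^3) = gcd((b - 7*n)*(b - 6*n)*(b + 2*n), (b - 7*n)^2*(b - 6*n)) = b^2 - 13*b*n + 42*n^2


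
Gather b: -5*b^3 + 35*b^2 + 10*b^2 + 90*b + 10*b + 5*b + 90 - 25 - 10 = -5*b^3 + 45*b^2 + 105*b + 55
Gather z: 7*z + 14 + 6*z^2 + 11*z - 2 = 6*z^2 + 18*z + 12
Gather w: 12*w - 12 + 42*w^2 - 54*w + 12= 42*w^2 - 42*w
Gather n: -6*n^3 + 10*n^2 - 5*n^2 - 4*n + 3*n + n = -6*n^3 + 5*n^2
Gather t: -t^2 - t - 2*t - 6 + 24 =-t^2 - 3*t + 18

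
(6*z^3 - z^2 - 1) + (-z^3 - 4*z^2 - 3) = 5*z^3 - 5*z^2 - 4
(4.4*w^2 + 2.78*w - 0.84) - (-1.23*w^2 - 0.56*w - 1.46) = 5.63*w^2 + 3.34*w + 0.62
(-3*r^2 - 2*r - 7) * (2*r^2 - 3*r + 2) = -6*r^4 + 5*r^3 - 14*r^2 + 17*r - 14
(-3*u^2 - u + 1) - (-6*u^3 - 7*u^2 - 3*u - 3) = 6*u^3 + 4*u^2 + 2*u + 4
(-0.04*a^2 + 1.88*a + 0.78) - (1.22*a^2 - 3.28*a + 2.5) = -1.26*a^2 + 5.16*a - 1.72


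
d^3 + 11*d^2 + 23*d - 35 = (d - 1)*(d + 5)*(d + 7)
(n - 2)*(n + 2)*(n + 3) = n^3 + 3*n^2 - 4*n - 12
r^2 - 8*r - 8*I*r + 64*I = (r - 8)*(r - 8*I)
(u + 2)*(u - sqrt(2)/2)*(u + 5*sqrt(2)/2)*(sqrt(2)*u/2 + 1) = sqrt(2)*u^4/2 + sqrt(2)*u^3 + 3*u^3 + 3*sqrt(2)*u^2/4 + 6*u^2 - 5*u/2 + 3*sqrt(2)*u/2 - 5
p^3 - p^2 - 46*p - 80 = (p - 8)*(p + 2)*(p + 5)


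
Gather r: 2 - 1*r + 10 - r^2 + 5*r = -r^2 + 4*r + 12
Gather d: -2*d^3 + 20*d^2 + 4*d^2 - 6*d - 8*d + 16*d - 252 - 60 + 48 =-2*d^3 + 24*d^2 + 2*d - 264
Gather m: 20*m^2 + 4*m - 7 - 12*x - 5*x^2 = 20*m^2 + 4*m - 5*x^2 - 12*x - 7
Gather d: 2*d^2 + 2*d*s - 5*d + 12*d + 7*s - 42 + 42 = 2*d^2 + d*(2*s + 7) + 7*s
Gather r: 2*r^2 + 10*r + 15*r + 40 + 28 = 2*r^2 + 25*r + 68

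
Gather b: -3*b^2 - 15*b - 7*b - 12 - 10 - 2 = -3*b^2 - 22*b - 24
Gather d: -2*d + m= -2*d + m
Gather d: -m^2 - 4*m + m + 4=-m^2 - 3*m + 4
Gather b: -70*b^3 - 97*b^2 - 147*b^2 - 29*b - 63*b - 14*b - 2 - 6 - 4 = -70*b^3 - 244*b^2 - 106*b - 12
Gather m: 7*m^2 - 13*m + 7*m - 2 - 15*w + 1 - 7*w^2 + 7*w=7*m^2 - 6*m - 7*w^2 - 8*w - 1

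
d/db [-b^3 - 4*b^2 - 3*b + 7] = -3*b^2 - 8*b - 3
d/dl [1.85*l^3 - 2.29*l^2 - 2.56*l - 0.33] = 5.55*l^2 - 4.58*l - 2.56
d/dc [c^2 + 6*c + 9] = 2*c + 6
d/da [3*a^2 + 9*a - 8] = 6*a + 9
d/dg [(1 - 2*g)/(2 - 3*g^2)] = 2*(-3*g^2 + 3*g - 2)/(9*g^4 - 12*g^2 + 4)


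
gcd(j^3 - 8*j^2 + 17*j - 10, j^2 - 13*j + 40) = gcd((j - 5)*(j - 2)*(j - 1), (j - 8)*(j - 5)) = j - 5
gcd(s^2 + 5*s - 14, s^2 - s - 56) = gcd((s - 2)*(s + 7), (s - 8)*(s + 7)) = s + 7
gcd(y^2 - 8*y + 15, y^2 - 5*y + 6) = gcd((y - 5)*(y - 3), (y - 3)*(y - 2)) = y - 3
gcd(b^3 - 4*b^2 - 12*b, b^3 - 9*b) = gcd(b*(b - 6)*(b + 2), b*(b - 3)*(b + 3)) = b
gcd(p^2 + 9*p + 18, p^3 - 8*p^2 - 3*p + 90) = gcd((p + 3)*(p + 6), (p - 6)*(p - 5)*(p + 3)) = p + 3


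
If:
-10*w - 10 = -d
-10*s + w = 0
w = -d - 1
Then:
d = 0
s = -1/10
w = -1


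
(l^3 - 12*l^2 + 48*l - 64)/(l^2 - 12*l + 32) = (l^2 - 8*l + 16)/(l - 8)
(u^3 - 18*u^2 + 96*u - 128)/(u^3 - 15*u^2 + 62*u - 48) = (u^2 - 10*u + 16)/(u^2 - 7*u + 6)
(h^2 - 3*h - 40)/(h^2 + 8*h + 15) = (h - 8)/(h + 3)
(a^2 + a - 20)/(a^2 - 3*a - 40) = (a - 4)/(a - 8)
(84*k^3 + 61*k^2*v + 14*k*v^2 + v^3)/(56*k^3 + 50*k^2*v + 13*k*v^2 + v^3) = (3*k + v)/(2*k + v)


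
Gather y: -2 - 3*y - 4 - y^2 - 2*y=-y^2 - 5*y - 6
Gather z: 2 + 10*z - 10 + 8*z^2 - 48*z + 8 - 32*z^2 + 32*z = -24*z^2 - 6*z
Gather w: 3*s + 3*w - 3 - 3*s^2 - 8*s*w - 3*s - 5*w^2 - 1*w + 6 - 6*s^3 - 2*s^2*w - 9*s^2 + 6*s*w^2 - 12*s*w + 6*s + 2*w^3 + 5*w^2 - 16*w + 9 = -6*s^3 - 12*s^2 + 6*s*w^2 + 6*s + 2*w^3 + w*(-2*s^2 - 20*s - 14) + 12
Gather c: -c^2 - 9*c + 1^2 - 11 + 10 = -c^2 - 9*c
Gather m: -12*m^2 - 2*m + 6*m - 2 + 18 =-12*m^2 + 4*m + 16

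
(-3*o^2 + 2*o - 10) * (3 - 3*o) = 9*o^3 - 15*o^2 + 36*o - 30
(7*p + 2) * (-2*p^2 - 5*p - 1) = -14*p^3 - 39*p^2 - 17*p - 2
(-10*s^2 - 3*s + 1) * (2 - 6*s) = 60*s^3 - 2*s^2 - 12*s + 2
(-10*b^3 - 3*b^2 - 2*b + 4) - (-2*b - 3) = -10*b^3 - 3*b^2 + 7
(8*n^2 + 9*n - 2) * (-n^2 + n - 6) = -8*n^4 - n^3 - 37*n^2 - 56*n + 12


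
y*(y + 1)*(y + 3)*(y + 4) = y^4 + 8*y^3 + 19*y^2 + 12*y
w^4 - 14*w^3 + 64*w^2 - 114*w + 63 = (w - 7)*(w - 3)^2*(w - 1)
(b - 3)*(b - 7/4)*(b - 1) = b^3 - 23*b^2/4 + 10*b - 21/4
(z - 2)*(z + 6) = z^2 + 4*z - 12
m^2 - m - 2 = (m - 2)*(m + 1)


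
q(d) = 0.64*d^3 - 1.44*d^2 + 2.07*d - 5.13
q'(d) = 1.92*d^2 - 2.88*d + 2.07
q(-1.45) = -13.11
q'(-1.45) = 10.28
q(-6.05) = -212.09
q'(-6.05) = 89.77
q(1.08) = -3.77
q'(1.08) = 1.20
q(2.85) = 3.89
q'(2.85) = 9.46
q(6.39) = 116.29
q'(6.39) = 62.06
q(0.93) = -3.94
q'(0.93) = 1.05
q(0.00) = -5.13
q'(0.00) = 2.07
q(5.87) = 86.85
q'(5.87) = 51.32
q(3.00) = 5.40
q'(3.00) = 10.71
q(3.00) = 5.40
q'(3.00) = 10.71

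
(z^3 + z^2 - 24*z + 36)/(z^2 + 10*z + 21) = (z^3 + z^2 - 24*z + 36)/(z^2 + 10*z + 21)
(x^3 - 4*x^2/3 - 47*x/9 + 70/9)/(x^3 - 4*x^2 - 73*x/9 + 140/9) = (3*x^2 - 11*x + 10)/(3*x^2 - 19*x + 20)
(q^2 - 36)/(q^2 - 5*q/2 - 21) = 2*(q + 6)/(2*q + 7)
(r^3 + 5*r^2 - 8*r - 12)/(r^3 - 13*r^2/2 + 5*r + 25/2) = 2*(r^2 + 4*r - 12)/(2*r^2 - 15*r + 25)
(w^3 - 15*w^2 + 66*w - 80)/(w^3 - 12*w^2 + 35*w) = (w^2 - 10*w + 16)/(w*(w - 7))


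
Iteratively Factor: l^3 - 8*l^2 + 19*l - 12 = (l - 3)*(l^2 - 5*l + 4) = (l - 4)*(l - 3)*(l - 1)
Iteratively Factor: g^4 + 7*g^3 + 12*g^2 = (g)*(g^3 + 7*g^2 + 12*g) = g^2*(g^2 + 7*g + 12) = g^2*(g + 4)*(g + 3)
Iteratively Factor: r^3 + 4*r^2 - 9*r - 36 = (r - 3)*(r^2 + 7*r + 12) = (r - 3)*(r + 4)*(r + 3)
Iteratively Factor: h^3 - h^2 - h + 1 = (h - 1)*(h^2 - 1) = (h - 1)*(h + 1)*(h - 1)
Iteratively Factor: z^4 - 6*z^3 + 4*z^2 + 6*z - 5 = (z - 1)*(z^3 - 5*z^2 - z + 5) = (z - 5)*(z - 1)*(z^2 - 1) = (z - 5)*(z - 1)^2*(z + 1)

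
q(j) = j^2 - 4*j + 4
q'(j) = 2*j - 4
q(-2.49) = 20.16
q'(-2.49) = -8.98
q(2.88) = 0.77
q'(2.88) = 1.76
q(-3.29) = 27.98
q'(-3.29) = -10.58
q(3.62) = 2.62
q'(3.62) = 3.24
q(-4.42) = 41.22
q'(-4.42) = -12.84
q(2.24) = 0.06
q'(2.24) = 0.48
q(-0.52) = 6.35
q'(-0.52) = -5.04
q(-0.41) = 5.81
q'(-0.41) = -4.82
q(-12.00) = 196.00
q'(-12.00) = -28.00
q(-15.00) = 289.00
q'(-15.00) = -34.00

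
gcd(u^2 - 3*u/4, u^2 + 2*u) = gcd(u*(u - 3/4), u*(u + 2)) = u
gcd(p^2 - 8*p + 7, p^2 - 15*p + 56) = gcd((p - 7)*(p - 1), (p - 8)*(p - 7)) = p - 7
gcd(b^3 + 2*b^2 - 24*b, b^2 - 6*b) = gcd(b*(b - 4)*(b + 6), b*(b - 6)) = b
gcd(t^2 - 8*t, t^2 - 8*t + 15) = 1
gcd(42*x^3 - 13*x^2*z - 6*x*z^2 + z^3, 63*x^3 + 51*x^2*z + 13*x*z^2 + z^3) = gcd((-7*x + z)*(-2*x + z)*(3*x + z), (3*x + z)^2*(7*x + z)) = 3*x + z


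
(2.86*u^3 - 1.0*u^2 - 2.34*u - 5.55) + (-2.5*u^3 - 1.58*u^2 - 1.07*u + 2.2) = 0.36*u^3 - 2.58*u^2 - 3.41*u - 3.35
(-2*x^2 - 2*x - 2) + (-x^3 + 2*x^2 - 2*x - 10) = -x^3 - 4*x - 12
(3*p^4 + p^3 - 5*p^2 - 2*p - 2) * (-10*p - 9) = -30*p^5 - 37*p^4 + 41*p^3 + 65*p^2 + 38*p + 18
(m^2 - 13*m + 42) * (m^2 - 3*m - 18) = m^4 - 16*m^3 + 63*m^2 + 108*m - 756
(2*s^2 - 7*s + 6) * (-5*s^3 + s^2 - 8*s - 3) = -10*s^5 + 37*s^4 - 53*s^3 + 56*s^2 - 27*s - 18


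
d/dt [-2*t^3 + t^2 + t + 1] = -6*t^2 + 2*t + 1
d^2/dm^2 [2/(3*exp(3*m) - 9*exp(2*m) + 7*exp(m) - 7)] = 2*((-27*exp(2*m) + 36*exp(m) - 7)*(3*exp(3*m) - 9*exp(2*m) + 7*exp(m) - 7) + 2*(9*exp(2*m) - 18*exp(m) + 7)^2*exp(m))*exp(m)/(3*exp(3*m) - 9*exp(2*m) + 7*exp(m) - 7)^3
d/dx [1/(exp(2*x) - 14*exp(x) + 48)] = 2*(7 - exp(x))*exp(x)/(exp(2*x) - 14*exp(x) + 48)^2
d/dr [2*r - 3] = 2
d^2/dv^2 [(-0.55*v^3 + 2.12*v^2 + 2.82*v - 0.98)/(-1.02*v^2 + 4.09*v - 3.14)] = (-8.88178419700125e-16*v^5 - 7.105427357601e-15*v^4 - 8.67845799999999*v^3 + 4.47658799999997*v^2 + 62.197872*v - 87.72738)/(1.061208*v^6 - 12.765708*v^5 + 60.988554*v^4 - 147.014641*v^3 + 187.749078*v^2 - 120.977292*v + 30.959144)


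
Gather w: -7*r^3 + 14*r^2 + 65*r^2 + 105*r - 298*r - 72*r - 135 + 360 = -7*r^3 + 79*r^2 - 265*r + 225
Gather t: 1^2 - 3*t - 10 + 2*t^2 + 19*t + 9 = 2*t^2 + 16*t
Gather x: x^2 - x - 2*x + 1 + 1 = x^2 - 3*x + 2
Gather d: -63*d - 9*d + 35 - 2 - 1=32 - 72*d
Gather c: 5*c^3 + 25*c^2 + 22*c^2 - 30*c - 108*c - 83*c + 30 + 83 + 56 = 5*c^3 + 47*c^2 - 221*c + 169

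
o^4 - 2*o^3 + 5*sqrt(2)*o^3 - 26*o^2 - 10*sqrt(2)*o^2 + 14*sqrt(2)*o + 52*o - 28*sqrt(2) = (o - 2)*(o - sqrt(2))^2*(o + 7*sqrt(2))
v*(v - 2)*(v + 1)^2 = v^4 - 3*v^2 - 2*v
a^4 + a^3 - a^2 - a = a*(a - 1)*(a + 1)^2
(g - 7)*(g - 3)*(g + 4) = g^3 - 6*g^2 - 19*g + 84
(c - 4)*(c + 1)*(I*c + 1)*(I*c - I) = -c^4 + 4*c^3 + I*c^3 + c^2 - 4*I*c^2 - 4*c - I*c + 4*I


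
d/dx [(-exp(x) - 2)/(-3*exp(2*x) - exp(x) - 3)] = (-(exp(x) + 2)*(6*exp(x) + 1) + 3*exp(2*x) + exp(x) + 3)*exp(x)/(3*exp(2*x) + exp(x) + 3)^2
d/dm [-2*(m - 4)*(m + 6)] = -4*m - 4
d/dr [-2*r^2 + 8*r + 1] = 8 - 4*r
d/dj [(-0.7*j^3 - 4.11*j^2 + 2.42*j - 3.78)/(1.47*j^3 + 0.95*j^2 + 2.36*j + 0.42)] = (4.44089209850063e-16*j^5 + 5.3767*j^4 - 10.4188*j^3 + 3.7892*j^2 + 3.7296*j + 9.9372)/(2.1609*j^6 + 2.793*j^5 + 7.8409*j^4 + 5.7188*j^3 + 6.3676*j^2 + 1.9824*j + 0.1764)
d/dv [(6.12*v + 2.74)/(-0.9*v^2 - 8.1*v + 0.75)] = (5.508*v^2 + 4.932*v + 26.784)/(0.81*v^4 + 14.58*v^3 + 64.26*v^2 - 12.15*v + 0.5625)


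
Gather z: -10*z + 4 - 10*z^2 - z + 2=-10*z^2 - 11*z + 6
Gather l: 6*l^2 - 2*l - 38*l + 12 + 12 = 6*l^2 - 40*l + 24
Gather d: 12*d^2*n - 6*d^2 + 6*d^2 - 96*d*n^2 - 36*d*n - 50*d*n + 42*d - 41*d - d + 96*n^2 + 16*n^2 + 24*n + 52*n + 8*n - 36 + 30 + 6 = 12*d^2*n + d*(-96*n^2 - 86*n) + 112*n^2 + 84*n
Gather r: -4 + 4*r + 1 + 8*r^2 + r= 8*r^2 + 5*r - 3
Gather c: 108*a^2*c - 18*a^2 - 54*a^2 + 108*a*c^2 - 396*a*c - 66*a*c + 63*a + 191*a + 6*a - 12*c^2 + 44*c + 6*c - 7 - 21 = -72*a^2 + 260*a + c^2*(108*a - 12) + c*(108*a^2 - 462*a + 50) - 28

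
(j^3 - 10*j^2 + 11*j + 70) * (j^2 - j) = j^5 - 11*j^4 + 21*j^3 + 59*j^2 - 70*j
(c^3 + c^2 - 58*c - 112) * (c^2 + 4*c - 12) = c^5 + 5*c^4 - 66*c^3 - 356*c^2 + 248*c + 1344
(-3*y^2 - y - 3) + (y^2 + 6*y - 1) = -2*y^2 + 5*y - 4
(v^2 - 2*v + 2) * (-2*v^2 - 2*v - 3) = -2*v^4 + 2*v^3 - 3*v^2 + 2*v - 6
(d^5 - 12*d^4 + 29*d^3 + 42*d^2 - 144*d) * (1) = d^5 - 12*d^4 + 29*d^3 + 42*d^2 - 144*d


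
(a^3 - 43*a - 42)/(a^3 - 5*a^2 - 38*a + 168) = (a + 1)/(a - 4)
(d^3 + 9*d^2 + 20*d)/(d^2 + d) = (d^2 + 9*d + 20)/(d + 1)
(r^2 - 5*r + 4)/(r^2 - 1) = (r - 4)/(r + 1)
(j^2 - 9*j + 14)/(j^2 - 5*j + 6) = (j - 7)/(j - 3)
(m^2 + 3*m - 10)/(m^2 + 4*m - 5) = (m - 2)/(m - 1)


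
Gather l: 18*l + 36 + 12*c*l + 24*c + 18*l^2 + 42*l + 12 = 24*c + 18*l^2 + l*(12*c + 60) + 48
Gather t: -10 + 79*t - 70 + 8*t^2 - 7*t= 8*t^2 + 72*t - 80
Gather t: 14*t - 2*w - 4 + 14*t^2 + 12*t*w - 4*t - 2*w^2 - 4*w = 14*t^2 + t*(12*w + 10) - 2*w^2 - 6*w - 4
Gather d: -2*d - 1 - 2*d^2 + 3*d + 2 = -2*d^2 + d + 1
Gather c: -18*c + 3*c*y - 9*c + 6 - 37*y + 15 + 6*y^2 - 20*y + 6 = c*(3*y - 27) + 6*y^2 - 57*y + 27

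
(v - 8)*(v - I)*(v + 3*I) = v^3 - 8*v^2 + 2*I*v^2 + 3*v - 16*I*v - 24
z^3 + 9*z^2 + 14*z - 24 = (z - 1)*(z + 4)*(z + 6)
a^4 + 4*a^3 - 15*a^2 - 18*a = a*(a - 3)*(a + 1)*(a + 6)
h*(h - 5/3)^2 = h^3 - 10*h^2/3 + 25*h/9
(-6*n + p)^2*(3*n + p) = 108*n^3 - 9*n*p^2 + p^3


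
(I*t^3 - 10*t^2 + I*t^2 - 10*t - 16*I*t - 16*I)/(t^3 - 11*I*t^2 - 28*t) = (I*t^3 + t^2*(-10 + I) - 2*t*(5 + 8*I) - 16*I)/(t*(t^2 - 11*I*t - 28))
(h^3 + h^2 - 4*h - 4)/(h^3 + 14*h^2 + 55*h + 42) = (h^2 - 4)/(h^2 + 13*h + 42)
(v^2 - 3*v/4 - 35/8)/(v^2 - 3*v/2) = (8*v^2 - 6*v - 35)/(4*v*(2*v - 3))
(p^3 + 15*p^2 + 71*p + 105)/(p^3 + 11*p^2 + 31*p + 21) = (p + 5)/(p + 1)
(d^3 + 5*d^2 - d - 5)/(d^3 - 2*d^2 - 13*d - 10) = (d^2 + 4*d - 5)/(d^2 - 3*d - 10)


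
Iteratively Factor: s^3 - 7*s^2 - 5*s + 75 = (s - 5)*(s^2 - 2*s - 15) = (s - 5)^2*(s + 3)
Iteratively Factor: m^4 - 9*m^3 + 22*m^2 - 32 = (m + 1)*(m^3 - 10*m^2 + 32*m - 32) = (m - 4)*(m + 1)*(m^2 - 6*m + 8) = (m - 4)*(m - 2)*(m + 1)*(m - 4)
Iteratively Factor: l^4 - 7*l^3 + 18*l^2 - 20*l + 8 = (l - 2)*(l^3 - 5*l^2 + 8*l - 4) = (l - 2)*(l - 1)*(l^2 - 4*l + 4) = (l - 2)^2*(l - 1)*(l - 2)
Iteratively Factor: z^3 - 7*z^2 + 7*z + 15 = (z - 5)*(z^2 - 2*z - 3) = (z - 5)*(z - 3)*(z + 1)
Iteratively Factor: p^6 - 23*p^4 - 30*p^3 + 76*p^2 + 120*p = (p - 5)*(p^5 + 5*p^4 + 2*p^3 - 20*p^2 - 24*p) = (p - 5)*(p + 2)*(p^4 + 3*p^3 - 4*p^2 - 12*p) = p*(p - 5)*(p + 2)*(p^3 + 3*p^2 - 4*p - 12) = p*(p - 5)*(p + 2)^2*(p^2 + p - 6) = p*(p - 5)*(p + 2)^2*(p + 3)*(p - 2)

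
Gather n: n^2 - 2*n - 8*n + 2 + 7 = n^2 - 10*n + 9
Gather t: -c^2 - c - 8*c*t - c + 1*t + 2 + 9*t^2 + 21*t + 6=-c^2 - 2*c + 9*t^2 + t*(22 - 8*c) + 8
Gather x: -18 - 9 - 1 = -28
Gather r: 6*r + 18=6*r + 18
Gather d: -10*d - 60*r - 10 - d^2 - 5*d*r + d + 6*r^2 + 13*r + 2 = -d^2 + d*(-5*r - 9) + 6*r^2 - 47*r - 8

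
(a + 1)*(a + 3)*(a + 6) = a^3 + 10*a^2 + 27*a + 18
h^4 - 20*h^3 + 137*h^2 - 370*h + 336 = (h - 8)*(h - 7)*(h - 3)*(h - 2)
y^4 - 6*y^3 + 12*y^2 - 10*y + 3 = (y - 3)*(y - 1)^3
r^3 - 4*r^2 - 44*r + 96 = (r - 8)*(r - 2)*(r + 6)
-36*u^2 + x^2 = (-6*u + x)*(6*u + x)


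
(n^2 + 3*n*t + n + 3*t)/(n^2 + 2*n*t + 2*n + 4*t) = (n^2 + 3*n*t + n + 3*t)/(n^2 + 2*n*t + 2*n + 4*t)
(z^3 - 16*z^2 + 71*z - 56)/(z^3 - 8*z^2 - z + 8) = (z - 7)/(z + 1)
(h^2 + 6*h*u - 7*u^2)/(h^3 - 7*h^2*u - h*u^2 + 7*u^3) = (-h - 7*u)/(-h^2 + 6*h*u + 7*u^2)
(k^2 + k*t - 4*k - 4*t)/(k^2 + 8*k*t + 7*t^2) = (k - 4)/(k + 7*t)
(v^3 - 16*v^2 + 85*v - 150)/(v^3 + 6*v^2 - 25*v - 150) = (v^2 - 11*v + 30)/(v^2 + 11*v + 30)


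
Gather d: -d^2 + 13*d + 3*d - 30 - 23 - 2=-d^2 + 16*d - 55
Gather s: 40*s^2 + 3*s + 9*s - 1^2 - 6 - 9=40*s^2 + 12*s - 16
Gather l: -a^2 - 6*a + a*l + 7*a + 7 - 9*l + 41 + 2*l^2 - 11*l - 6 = -a^2 + a + 2*l^2 + l*(a - 20) + 42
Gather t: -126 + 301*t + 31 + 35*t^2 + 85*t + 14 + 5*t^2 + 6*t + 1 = 40*t^2 + 392*t - 80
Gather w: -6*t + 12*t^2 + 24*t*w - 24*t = 12*t^2 + 24*t*w - 30*t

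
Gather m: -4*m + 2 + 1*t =-4*m + t + 2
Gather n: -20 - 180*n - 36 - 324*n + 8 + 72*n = -432*n - 48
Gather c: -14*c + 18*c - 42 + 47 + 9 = 4*c + 14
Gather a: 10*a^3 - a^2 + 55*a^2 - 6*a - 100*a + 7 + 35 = 10*a^3 + 54*a^2 - 106*a + 42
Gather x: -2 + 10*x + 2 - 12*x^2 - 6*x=-12*x^2 + 4*x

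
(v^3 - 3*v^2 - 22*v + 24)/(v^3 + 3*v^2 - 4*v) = (v - 6)/v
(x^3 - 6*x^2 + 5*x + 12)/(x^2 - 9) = (x^2 - 3*x - 4)/(x + 3)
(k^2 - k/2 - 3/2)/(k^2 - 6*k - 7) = (k - 3/2)/(k - 7)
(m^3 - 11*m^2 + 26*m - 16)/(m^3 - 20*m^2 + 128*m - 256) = (m^2 - 3*m + 2)/(m^2 - 12*m + 32)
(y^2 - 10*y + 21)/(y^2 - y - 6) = (y - 7)/(y + 2)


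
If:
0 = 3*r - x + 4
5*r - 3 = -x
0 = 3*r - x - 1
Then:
No Solution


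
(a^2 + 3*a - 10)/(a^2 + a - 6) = (a + 5)/(a + 3)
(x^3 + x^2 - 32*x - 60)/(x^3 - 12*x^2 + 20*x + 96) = (x + 5)/(x - 8)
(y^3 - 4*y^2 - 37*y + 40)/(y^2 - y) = y - 3 - 40/y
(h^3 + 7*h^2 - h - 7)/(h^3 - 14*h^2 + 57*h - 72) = (h^3 + 7*h^2 - h - 7)/(h^3 - 14*h^2 + 57*h - 72)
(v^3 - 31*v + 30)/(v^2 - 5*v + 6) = (v^3 - 31*v + 30)/(v^2 - 5*v + 6)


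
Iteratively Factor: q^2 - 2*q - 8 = (q - 4)*(q + 2)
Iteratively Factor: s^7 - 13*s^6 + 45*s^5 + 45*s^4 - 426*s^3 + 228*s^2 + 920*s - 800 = (s + 2)*(s^6 - 15*s^5 + 75*s^4 - 105*s^3 - 216*s^2 + 660*s - 400) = (s - 4)*(s + 2)*(s^5 - 11*s^4 + 31*s^3 + 19*s^2 - 140*s + 100) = (s - 4)*(s + 2)^2*(s^4 - 13*s^3 + 57*s^2 - 95*s + 50) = (s - 5)*(s - 4)*(s + 2)^2*(s^3 - 8*s^2 + 17*s - 10) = (s - 5)^2*(s - 4)*(s + 2)^2*(s^2 - 3*s + 2) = (s - 5)^2*(s - 4)*(s - 2)*(s + 2)^2*(s - 1)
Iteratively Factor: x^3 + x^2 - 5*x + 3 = (x - 1)*(x^2 + 2*x - 3) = (x - 1)^2*(x + 3)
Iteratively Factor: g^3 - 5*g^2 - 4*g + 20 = (g - 2)*(g^2 - 3*g - 10) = (g - 2)*(g + 2)*(g - 5)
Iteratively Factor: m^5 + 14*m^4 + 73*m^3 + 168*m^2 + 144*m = (m + 3)*(m^4 + 11*m^3 + 40*m^2 + 48*m) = (m + 3)^2*(m^3 + 8*m^2 + 16*m) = (m + 3)^2*(m + 4)*(m^2 + 4*m) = m*(m + 3)^2*(m + 4)*(m + 4)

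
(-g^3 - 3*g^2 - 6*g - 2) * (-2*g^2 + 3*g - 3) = 2*g^5 + 3*g^4 + 6*g^3 - 5*g^2 + 12*g + 6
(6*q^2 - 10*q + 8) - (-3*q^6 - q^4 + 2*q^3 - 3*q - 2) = 3*q^6 + q^4 - 2*q^3 + 6*q^2 - 7*q + 10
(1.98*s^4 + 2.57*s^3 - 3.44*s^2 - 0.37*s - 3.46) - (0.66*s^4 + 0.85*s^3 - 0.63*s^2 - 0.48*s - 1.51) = 1.32*s^4 + 1.72*s^3 - 2.81*s^2 + 0.11*s - 1.95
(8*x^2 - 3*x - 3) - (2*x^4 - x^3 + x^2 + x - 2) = -2*x^4 + x^3 + 7*x^2 - 4*x - 1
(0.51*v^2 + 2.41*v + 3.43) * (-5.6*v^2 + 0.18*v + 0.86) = -2.856*v^4 - 13.4042*v^3 - 18.3356*v^2 + 2.69*v + 2.9498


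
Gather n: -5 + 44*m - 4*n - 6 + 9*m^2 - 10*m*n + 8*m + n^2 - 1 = 9*m^2 + 52*m + n^2 + n*(-10*m - 4) - 12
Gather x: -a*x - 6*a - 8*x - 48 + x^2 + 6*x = -6*a + x^2 + x*(-a - 2) - 48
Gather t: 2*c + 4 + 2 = 2*c + 6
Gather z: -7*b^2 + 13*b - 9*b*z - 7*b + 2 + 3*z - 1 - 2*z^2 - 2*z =-7*b^2 + 6*b - 2*z^2 + z*(1 - 9*b) + 1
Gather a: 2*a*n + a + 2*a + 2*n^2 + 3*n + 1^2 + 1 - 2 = a*(2*n + 3) + 2*n^2 + 3*n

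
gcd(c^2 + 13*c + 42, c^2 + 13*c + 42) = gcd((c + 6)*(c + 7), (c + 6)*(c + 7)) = c^2 + 13*c + 42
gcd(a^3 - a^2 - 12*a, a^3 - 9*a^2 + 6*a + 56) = a - 4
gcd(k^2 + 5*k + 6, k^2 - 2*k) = 1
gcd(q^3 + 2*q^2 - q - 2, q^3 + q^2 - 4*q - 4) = q^2 + 3*q + 2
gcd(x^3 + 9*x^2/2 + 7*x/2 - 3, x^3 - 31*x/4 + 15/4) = x^2 + 5*x/2 - 3/2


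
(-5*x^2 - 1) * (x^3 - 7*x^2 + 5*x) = -5*x^5 + 35*x^4 - 26*x^3 + 7*x^2 - 5*x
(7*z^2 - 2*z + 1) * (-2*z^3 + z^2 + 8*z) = -14*z^5 + 11*z^4 + 52*z^3 - 15*z^2 + 8*z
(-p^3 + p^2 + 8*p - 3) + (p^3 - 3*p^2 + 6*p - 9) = -2*p^2 + 14*p - 12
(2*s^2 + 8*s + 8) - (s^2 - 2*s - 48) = s^2 + 10*s + 56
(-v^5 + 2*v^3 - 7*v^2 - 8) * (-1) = v^5 - 2*v^3 + 7*v^2 + 8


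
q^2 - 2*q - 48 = (q - 8)*(q + 6)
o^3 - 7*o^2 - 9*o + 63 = (o - 7)*(o - 3)*(o + 3)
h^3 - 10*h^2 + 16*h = h*(h - 8)*(h - 2)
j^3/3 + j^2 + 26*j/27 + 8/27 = (j/3 + 1/3)*(j + 2/3)*(j + 4/3)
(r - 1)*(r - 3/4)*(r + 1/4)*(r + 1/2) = r^4 - r^3 - 7*r^2/16 + 11*r/32 + 3/32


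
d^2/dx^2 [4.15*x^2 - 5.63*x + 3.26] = 8.30000000000000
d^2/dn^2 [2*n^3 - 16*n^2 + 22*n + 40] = 12*n - 32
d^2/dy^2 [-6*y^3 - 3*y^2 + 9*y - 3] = -36*y - 6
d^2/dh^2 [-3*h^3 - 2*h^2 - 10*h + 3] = -18*h - 4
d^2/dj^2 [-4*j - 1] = 0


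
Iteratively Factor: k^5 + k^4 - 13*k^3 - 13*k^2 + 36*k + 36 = (k + 2)*(k^4 - k^3 - 11*k^2 + 9*k + 18) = (k + 2)*(k + 3)*(k^3 - 4*k^2 + k + 6) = (k - 3)*(k + 2)*(k + 3)*(k^2 - k - 2) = (k - 3)*(k + 1)*(k + 2)*(k + 3)*(k - 2)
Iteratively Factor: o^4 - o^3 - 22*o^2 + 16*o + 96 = (o - 4)*(o^3 + 3*o^2 - 10*o - 24) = (o - 4)*(o + 2)*(o^2 + o - 12) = (o - 4)*(o + 2)*(o + 4)*(o - 3)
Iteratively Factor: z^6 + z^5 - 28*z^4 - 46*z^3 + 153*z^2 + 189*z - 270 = (z - 2)*(z^5 + 3*z^4 - 22*z^3 - 90*z^2 - 27*z + 135) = (z - 5)*(z - 2)*(z^4 + 8*z^3 + 18*z^2 - 27) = (z - 5)*(z - 2)*(z - 1)*(z^3 + 9*z^2 + 27*z + 27) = (z - 5)*(z - 2)*(z - 1)*(z + 3)*(z^2 + 6*z + 9) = (z - 5)*(z - 2)*(z - 1)*(z + 3)^2*(z + 3)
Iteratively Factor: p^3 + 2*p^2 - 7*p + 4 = (p + 4)*(p^2 - 2*p + 1) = (p - 1)*(p + 4)*(p - 1)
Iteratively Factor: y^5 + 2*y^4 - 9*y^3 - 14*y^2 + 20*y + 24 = (y - 2)*(y^4 + 4*y^3 - y^2 - 16*y - 12) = (y - 2)*(y + 3)*(y^3 + y^2 - 4*y - 4) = (y - 2)*(y + 1)*(y + 3)*(y^2 - 4) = (y - 2)^2*(y + 1)*(y + 3)*(y + 2)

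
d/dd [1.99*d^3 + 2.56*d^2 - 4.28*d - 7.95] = 5.97*d^2 + 5.12*d - 4.28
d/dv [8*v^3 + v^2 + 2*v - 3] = 24*v^2 + 2*v + 2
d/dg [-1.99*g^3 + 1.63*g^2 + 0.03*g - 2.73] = -5.97*g^2 + 3.26*g + 0.03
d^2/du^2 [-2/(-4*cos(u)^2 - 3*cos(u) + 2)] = 2*(-64*sin(u)^4 + 73*sin(u)^2 + 39*cos(u) - 9*cos(3*u) + 25)/(-4*sin(u)^2 + 3*cos(u) + 2)^3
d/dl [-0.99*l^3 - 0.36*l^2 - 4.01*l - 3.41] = -2.97*l^2 - 0.72*l - 4.01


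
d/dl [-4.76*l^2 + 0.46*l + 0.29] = 0.46 - 9.52*l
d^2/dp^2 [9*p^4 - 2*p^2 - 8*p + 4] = 108*p^2 - 4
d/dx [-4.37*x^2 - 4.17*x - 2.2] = -8.74*x - 4.17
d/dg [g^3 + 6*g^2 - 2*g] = 3*g^2 + 12*g - 2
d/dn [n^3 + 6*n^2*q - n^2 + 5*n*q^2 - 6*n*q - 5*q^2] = 3*n^2 + 12*n*q - 2*n + 5*q^2 - 6*q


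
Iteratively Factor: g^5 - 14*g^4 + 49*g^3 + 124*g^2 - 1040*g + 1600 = (g + 4)*(g^4 - 18*g^3 + 121*g^2 - 360*g + 400) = (g - 4)*(g + 4)*(g^3 - 14*g^2 + 65*g - 100) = (g - 5)*(g - 4)*(g + 4)*(g^2 - 9*g + 20) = (g - 5)^2*(g - 4)*(g + 4)*(g - 4)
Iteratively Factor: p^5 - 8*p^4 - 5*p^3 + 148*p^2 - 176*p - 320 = (p - 4)*(p^4 - 4*p^3 - 21*p^2 + 64*p + 80) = (p - 4)*(p + 4)*(p^3 - 8*p^2 + 11*p + 20) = (p - 5)*(p - 4)*(p + 4)*(p^2 - 3*p - 4) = (p - 5)*(p - 4)^2*(p + 4)*(p + 1)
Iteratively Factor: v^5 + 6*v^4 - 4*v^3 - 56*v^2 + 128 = (v - 2)*(v^4 + 8*v^3 + 12*v^2 - 32*v - 64) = (v - 2)*(v + 2)*(v^3 + 6*v^2 - 32) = (v - 2)*(v + 2)*(v + 4)*(v^2 + 2*v - 8) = (v - 2)*(v + 2)*(v + 4)^2*(v - 2)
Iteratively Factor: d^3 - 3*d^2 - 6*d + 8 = (d - 4)*(d^2 + d - 2) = (d - 4)*(d + 2)*(d - 1)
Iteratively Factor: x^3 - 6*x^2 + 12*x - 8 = (x - 2)*(x^2 - 4*x + 4) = (x - 2)^2*(x - 2)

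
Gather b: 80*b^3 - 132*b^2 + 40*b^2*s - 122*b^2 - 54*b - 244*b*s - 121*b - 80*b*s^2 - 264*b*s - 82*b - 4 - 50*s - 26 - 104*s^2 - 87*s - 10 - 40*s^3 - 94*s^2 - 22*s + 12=80*b^3 + b^2*(40*s - 254) + b*(-80*s^2 - 508*s - 257) - 40*s^3 - 198*s^2 - 159*s - 28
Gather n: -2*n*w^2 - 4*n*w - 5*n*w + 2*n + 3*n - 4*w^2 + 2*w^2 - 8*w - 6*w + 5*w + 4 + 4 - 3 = n*(-2*w^2 - 9*w + 5) - 2*w^2 - 9*w + 5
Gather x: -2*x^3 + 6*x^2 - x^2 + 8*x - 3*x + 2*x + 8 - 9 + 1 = -2*x^3 + 5*x^2 + 7*x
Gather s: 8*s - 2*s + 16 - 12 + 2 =6*s + 6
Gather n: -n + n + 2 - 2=0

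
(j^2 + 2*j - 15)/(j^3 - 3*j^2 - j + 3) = (j + 5)/(j^2 - 1)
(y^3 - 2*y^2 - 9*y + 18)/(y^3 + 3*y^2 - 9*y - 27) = (y - 2)/(y + 3)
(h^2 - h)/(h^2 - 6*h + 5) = h/(h - 5)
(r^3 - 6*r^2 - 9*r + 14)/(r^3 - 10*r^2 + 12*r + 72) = (r^2 - 8*r + 7)/(r^2 - 12*r + 36)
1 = 1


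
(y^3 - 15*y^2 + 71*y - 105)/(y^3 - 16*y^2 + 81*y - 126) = (y - 5)/(y - 6)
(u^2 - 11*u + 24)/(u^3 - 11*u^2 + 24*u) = 1/u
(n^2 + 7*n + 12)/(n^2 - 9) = (n + 4)/(n - 3)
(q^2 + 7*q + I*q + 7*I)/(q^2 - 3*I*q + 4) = (q + 7)/(q - 4*I)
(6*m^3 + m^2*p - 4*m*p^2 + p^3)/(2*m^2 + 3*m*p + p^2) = (6*m^2 - 5*m*p + p^2)/(2*m + p)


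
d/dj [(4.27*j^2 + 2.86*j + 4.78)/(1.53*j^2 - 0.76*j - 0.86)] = (-7.621*j^2 - 21.9712*j + 1.1732)/(2.3409*j^4 - 2.3256*j^3 - 2.054*j^2 + 1.3072*j + 0.7396)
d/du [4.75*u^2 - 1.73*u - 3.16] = 9.5*u - 1.73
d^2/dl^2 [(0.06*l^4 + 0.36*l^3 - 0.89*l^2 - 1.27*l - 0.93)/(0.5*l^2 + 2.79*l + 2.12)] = (0.03*l^6 + 0.5022*l^5 + 3.183876*l^4 + 12.36766*l^3 + 20.277336*l^2 + 10.001004*l - 5.483266)/(0.125*l^6 + 2.0925*l^5 + 13.26615*l^4 + 39.462039*l^3 + 56.248476*l^2 + 37.618128*l + 9.528128)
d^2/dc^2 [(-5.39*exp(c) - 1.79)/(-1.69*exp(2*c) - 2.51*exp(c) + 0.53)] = (15.394379*exp(4*c) - 2.414165*exp(3*c) + 51.745941*exp(2*c) + 24.860708*exp(c) + 3.895288)*exp(c)/(4.826809*exp(6*c) + 21.506433*exp(5*c) + 27.400308*exp(4*c) + 2.324009*exp(3*c) - 8.592996*exp(2*c) + 2.115177*exp(c) - 0.148877)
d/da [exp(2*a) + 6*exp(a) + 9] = 2*(exp(a) + 3)*exp(a)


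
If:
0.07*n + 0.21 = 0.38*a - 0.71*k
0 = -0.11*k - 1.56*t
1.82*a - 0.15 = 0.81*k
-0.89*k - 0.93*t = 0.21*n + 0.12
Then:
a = -0.15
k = -0.52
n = 1.47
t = 0.04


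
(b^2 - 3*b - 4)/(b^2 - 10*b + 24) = (b + 1)/(b - 6)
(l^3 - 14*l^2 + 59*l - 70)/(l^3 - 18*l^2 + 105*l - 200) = (l^2 - 9*l + 14)/(l^2 - 13*l + 40)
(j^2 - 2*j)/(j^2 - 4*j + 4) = j/(j - 2)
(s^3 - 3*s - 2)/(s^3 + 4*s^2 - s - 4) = (s^2 - s - 2)/(s^2 + 3*s - 4)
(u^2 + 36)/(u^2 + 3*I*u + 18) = (u - 6*I)/(u - 3*I)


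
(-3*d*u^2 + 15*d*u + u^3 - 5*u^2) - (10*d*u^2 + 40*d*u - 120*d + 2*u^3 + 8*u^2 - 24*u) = -13*d*u^2 - 25*d*u + 120*d - u^3 - 13*u^2 + 24*u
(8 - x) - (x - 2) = 10 - 2*x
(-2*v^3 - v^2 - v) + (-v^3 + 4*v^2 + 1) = -3*v^3 + 3*v^2 - v + 1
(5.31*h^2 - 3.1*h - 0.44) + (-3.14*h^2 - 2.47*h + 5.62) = 2.17*h^2 - 5.57*h + 5.18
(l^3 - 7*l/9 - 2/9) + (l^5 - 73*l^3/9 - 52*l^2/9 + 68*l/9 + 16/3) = l^5 - 64*l^3/9 - 52*l^2/9 + 61*l/9 + 46/9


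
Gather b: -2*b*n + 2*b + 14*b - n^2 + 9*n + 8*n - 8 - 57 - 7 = b*(16 - 2*n) - n^2 + 17*n - 72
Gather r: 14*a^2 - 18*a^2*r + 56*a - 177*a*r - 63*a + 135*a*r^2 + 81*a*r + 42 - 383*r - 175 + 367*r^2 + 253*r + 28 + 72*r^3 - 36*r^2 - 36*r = 14*a^2 - 7*a + 72*r^3 + r^2*(135*a + 331) + r*(-18*a^2 - 96*a - 166) - 105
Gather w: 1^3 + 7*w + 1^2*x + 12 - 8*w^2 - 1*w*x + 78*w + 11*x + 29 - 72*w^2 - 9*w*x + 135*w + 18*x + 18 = -80*w^2 + w*(220 - 10*x) + 30*x + 60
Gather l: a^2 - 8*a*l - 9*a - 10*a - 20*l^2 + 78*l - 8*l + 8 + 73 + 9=a^2 - 19*a - 20*l^2 + l*(70 - 8*a) + 90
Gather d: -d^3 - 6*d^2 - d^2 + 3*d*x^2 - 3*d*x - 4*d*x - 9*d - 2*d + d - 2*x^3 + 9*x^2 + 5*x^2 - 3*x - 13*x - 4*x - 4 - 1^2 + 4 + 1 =-d^3 - 7*d^2 + d*(3*x^2 - 7*x - 10) - 2*x^3 + 14*x^2 - 20*x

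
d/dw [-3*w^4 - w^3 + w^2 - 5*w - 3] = -12*w^3 - 3*w^2 + 2*w - 5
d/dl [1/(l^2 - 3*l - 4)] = (3 - 2*l)/(-l^2 + 3*l + 4)^2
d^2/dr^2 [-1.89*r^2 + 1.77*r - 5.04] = -3.78000000000000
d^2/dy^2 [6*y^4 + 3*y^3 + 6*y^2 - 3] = 72*y^2 + 18*y + 12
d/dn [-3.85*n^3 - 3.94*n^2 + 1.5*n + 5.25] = -11.55*n^2 - 7.88*n + 1.5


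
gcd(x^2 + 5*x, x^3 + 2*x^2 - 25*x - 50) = x + 5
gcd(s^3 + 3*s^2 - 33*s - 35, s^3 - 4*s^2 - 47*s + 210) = s^2 + 2*s - 35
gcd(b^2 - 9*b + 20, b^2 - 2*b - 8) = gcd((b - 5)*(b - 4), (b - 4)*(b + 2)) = b - 4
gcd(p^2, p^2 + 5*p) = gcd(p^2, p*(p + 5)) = p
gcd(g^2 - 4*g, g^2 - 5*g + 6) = 1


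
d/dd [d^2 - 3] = 2*d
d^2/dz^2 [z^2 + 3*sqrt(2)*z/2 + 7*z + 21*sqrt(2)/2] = 2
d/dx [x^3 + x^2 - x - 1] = 3*x^2 + 2*x - 1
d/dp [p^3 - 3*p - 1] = 3*p^2 - 3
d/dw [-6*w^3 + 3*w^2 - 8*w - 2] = -18*w^2 + 6*w - 8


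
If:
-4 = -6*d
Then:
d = 2/3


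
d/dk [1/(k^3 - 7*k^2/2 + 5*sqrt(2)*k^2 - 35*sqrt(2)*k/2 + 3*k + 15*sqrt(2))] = 2*(-6*k^2 - 20*sqrt(2)*k + 14*k - 6 + 35*sqrt(2))/(2*k^3 - 7*k^2 + 10*sqrt(2)*k^2 - 35*sqrt(2)*k + 6*k + 30*sqrt(2))^2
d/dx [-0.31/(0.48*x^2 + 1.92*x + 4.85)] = (0.2976*x + 0.5952)/(0.48*x^2 + 1.92*x + 4.85)^2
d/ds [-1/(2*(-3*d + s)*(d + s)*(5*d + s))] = (-(d + s)*(3*d - s) + (d + s)*(5*d + s) - (3*d - s)*(5*d + s))/(2*(d + s)^2*(3*d - s)^2*(5*d + s)^2)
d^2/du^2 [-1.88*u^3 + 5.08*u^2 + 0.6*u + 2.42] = 10.16 - 11.28*u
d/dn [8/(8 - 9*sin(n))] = 72*cos(n)/(9*sin(n) - 8)^2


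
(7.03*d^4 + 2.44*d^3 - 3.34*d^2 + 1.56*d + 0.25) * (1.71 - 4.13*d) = -29.0339*d^5 + 1.9441*d^4 + 17.9666*d^3 - 12.1542*d^2 + 1.6351*d + 0.4275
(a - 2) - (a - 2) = 0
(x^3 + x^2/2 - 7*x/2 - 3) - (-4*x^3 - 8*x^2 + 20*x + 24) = 5*x^3 + 17*x^2/2 - 47*x/2 - 27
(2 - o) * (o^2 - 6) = -o^3 + 2*o^2 + 6*o - 12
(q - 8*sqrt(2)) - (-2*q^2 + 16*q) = 2*q^2 - 15*q - 8*sqrt(2)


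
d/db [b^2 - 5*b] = 2*b - 5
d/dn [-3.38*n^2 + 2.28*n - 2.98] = 2.28 - 6.76*n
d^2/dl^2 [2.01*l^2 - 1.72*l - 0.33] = 4.02000000000000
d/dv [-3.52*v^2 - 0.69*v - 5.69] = -7.04*v - 0.69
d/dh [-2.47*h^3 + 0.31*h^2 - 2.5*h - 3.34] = -7.41*h^2 + 0.62*h - 2.5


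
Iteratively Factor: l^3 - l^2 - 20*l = (l)*(l^2 - l - 20) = l*(l - 5)*(l + 4)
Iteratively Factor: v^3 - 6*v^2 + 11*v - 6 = (v - 2)*(v^2 - 4*v + 3) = (v - 3)*(v - 2)*(v - 1)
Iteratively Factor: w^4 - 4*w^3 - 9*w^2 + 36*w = (w - 3)*(w^3 - w^2 - 12*w) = (w - 3)*(w + 3)*(w^2 - 4*w) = w*(w - 3)*(w + 3)*(w - 4)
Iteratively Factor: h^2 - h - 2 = (h - 2)*(h + 1)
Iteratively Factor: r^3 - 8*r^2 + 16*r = (r)*(r^2 - 8*r + 16) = r*(r - 4)*(r - 4)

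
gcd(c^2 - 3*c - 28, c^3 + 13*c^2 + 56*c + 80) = c + 4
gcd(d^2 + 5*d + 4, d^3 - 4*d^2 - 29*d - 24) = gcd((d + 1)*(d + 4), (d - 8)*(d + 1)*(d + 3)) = d + 1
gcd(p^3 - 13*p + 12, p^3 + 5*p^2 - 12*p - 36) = p - 3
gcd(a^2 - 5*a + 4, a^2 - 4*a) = a - 4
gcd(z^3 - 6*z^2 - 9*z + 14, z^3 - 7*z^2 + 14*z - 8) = z - 1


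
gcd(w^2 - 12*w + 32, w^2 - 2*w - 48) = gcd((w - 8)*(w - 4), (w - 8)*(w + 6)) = w - 8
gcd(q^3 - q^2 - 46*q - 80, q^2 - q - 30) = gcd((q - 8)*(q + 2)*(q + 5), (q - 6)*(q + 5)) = q + 5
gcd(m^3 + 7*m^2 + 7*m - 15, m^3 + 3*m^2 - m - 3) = m^2 + 2*m - 3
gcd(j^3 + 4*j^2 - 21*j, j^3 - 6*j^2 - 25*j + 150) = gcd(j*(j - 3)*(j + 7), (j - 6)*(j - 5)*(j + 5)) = 1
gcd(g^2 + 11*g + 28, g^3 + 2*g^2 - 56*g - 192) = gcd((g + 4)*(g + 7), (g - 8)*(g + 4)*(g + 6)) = g + 4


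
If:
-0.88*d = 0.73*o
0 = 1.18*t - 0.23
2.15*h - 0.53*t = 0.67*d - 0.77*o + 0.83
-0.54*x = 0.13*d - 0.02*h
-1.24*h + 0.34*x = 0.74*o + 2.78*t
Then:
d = -10.52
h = -7.38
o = 12.68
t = 0.19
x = 2.26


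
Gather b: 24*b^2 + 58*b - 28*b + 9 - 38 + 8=24*b^2 + 30*b - 21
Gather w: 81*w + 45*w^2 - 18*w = 45*w^2 + 63*w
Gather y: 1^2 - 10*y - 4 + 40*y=30*y - 3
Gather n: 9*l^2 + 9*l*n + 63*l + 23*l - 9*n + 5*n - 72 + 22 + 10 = 9*l^2 + 86*l + n*(9*l - 4) - 40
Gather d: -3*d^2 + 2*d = -3*d^2 + 2*d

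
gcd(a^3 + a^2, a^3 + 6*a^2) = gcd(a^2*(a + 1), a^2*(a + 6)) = a^2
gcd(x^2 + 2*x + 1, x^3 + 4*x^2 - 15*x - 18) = x + 1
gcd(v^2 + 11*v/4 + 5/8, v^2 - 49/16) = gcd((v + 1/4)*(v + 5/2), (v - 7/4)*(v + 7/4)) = 1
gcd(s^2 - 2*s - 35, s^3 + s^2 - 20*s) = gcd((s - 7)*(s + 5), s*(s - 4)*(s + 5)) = s + 5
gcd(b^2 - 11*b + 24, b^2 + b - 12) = b - 3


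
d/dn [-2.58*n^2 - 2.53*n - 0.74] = -5.16*n - 2.53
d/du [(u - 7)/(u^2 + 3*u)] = (-u^2 + 14*u + 21)/(u^2*(u^2 + 6*u + 9))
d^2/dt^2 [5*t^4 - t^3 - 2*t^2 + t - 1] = 60*t^2 - 6*t - 4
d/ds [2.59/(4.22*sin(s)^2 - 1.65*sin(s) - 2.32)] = (4.2735 - 21.8596*sin(s))*cos(s)/(-4.22*sin(s)^2 + 1.65*sin(s) + 2.32)^2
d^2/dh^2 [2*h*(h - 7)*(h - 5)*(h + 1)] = 24*h^2 - 132*h + 92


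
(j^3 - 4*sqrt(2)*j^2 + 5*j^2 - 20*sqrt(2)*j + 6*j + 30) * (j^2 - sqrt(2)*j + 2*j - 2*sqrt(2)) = j^5 - 5*sqrt(2)*j^4 + 7*j^4 - 35*sqrt(2)*j^3 + 24*j^3 - 56*sqrt(2)*j^2 + 98*j^2 - 42*sqrt(2)*j + 140*j - 60*sqrt(2)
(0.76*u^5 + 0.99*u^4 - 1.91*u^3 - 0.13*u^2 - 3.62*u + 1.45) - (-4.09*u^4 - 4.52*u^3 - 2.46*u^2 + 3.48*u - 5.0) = 0.76*u^5 + 5.08*u^4 + 2.61*u^3 + 2.33*u^2 - 7.1*u + 6.45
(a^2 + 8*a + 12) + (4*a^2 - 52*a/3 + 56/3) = 5*a^2 - 28*a/3 + 92/3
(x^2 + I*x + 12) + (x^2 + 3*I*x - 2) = 2*x^2 + 4*I*x + 10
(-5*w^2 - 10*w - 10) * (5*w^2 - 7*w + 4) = -25*w^4 - 15*w^3 + 30*w - 40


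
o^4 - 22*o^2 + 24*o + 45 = (o - 3)^2*(o + 1)*(o + 5)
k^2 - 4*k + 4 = (k - 2)^2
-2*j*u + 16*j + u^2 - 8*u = (-2*j + u)*(u - 8)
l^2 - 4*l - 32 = (l - 8)*(l + 4)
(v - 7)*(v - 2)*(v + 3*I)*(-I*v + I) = -I*v^4 + 3*v^3 + 10*I*v^3 - 30*v^2 - 23*I*v^2 + 69*v + 14*I*v - 42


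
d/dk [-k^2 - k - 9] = -2*k - 1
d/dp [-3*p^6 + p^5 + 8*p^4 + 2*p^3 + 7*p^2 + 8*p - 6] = -18*p^5 + 5*p^4 + 32*p^3 + 6*p^2 + 14*p + 8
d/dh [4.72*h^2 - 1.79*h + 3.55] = 9.44*h - 1.79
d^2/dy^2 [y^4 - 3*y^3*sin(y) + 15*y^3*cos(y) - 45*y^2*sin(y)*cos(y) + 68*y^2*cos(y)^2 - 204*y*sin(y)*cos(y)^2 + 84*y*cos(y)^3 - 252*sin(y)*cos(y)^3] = 3*y^3*sin(y) - 15*y^3*cos(y) - 90*y^2*sin(y) + 90*y^2*sin(2*y) - 18*y^2*cos(y) - 136*y^2*cos(2*y) + 12*y^2 + 33*y*sin(y) - 272*y*sin(2*y) + 459*y*sin(3*y) + 27*y*cos(y) - 180*y*cos(2*y) - 189*y*cos(3*y) - 126*sin(y) + 207*sin(2*y) - 126*sin(3*y) + 504*sin(4*y) - 102*cos(y) + 68*cos(2*y) - 306*cos(3*y) + 68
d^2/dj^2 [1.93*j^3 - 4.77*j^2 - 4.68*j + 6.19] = 11.58*j - 9.54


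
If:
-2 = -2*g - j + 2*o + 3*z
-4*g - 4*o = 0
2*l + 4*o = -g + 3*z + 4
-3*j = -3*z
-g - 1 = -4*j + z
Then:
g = 4/5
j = 3/5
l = 41/10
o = -4/5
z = 3/5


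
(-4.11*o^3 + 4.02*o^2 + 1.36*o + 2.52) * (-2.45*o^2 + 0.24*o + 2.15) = 10.0695*o^5 - 10.8354*o^4 - 11.2037*o^3 + 2.7954*o^2 + 3.5288*o + 5.418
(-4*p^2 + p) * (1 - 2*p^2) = 8*p^4 - 2*p^3 - 4*p^2 + p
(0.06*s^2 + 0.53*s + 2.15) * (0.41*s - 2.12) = 0.0246*s^3 + 0.0901*s^2 - 0.2421*s - 4.558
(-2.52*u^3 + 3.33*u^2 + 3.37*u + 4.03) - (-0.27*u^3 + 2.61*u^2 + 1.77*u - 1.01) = -2.25*u^3 + 0.72*u^2 + 1.6*u + 5.04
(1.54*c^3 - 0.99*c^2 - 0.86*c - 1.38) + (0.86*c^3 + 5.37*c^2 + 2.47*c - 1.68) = 2.4*c^3 + 4.38*c^2 + 1.61*c - 3.06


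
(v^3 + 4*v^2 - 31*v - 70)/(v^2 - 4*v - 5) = (v^2 + 9*v + 14)/(v + 1)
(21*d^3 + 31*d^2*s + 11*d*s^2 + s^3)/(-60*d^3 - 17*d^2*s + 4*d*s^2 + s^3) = (7*d^2 + 8*d*s + s^2)/(-20*d^2 + d*s + s^2)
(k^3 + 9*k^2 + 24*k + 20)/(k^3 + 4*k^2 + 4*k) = (k + 5)/k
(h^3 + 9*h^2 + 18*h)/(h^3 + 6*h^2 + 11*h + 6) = h*(h + 6)/(h^2 + 3*h + 2)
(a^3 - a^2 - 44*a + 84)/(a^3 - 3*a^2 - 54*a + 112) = (a - 6)/(a - 8)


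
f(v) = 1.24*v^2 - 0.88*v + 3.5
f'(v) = 2.48*v - 0.88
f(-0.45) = 4.15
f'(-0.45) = -2.00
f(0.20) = 3.37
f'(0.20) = -0.38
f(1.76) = 5.79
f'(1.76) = 3.48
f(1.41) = 4.72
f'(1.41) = 2.62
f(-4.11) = 28.06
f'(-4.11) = -11.07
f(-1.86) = 9.43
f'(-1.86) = -5.49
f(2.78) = 10.64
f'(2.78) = 6.01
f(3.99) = 19.73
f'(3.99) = 9.02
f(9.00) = 96.02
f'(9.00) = 21.44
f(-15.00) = 295.70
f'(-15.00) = -38.08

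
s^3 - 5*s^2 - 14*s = s*(s - 7)*(s + 2)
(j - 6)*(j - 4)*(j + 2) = j^3 - 8*j^2 + 4*j + 48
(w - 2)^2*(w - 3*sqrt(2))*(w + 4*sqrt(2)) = w^4 - 4*w^3 + sqrt(2)*w^3 - 20*w^2 - 4*sqrt(2)*w^2 + 4*sqrt(2)*w + 96*w - 96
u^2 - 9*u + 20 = (u - 5)*(u - 4)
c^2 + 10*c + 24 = (c + 4)*(c + 6)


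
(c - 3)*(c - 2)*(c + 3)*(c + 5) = c^4 + 3*c^3 - 19*c^2 - 27*c + 90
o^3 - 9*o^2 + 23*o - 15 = (o - 5)*(o - 3)*(o - 1)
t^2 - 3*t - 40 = (t - 8)*(t + 5)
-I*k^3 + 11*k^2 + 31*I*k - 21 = (k + 3*I)*(k + 7*I)*(-I*k + 1)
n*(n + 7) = n^2 + 7*n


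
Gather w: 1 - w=1 - w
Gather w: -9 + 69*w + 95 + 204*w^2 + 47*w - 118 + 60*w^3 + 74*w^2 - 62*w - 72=60*w^3 + 278*w^2 + 54*w - 104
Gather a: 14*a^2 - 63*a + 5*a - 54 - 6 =14*a^2 - 58*a - 60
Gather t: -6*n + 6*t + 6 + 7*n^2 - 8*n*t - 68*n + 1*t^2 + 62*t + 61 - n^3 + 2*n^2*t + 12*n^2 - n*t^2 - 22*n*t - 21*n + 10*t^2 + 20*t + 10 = -n^3 + 19*n^2 - 95*n + t^2*(11 - n) + t*(2*n^2 - 30*n + 88) + 77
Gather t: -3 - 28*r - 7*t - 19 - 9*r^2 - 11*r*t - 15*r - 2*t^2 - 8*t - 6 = -9*r^2 - 43*r - 2*t^2 + t*(-11*r - 15) - 28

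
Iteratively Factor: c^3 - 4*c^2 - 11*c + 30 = (c - 5)*(c^2 + c - 6) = (c - 5)*(c - 2)*(c + 3)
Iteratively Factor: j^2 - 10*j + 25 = (j - 5)*(j - 5)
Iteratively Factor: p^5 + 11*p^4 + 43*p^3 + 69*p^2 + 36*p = (p + 4)*(p^4 + 7*p^3 + 15*p^2 + 9*p) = (p + 3)*(p + 4)*(p^3 + 4*p^2 + 3*p) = p*(p + 3)*(p + 4)*(p^2 + 4*p + 3) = p*(p + 3)^2*(p + 4)*(p + 1)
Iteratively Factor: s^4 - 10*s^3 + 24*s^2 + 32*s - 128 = (s - 4)*(s^3 - 6*s^2 + 32) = (s - 4)^2*(s^2 - 2*s - 8) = (s - 4)^2*(s + 2)*(s - 4)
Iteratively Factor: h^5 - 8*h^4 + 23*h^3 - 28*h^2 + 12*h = (h - 3)*(h^4 - 5*h^3 + 8*h^2 - 4*h) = (h - 3)*(h - 2)*(h^3 - 3*h^2 + 2*h) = (h - 3)*(h - 2)^2*(h^2 - h) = (h - 3)*(h - 2)^2*(h - 1)*(h)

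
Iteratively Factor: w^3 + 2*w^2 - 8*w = (w + 4)*(w^2 - 2*w) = (w - 2)*(w + 4)*(w)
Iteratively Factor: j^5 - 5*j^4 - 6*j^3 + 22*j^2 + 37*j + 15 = (j + 1)*(j^4 - 6*j^3 + 22*j + 15) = (j + 1)^2*(j^3 - 7*j^2 + 7*j + 15) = (j - 3)*(j + 1)^2*(j^2 - 4*j - 5) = (j - 3)*(j + 1)^3*(j - 5)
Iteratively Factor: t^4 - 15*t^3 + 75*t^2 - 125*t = (t)*(t^3 - 15*t^2 + 75*t - 125) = t*(t - 5)*(t^2 - 10*t + 25) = t*(t - 5)^2*(t - 5)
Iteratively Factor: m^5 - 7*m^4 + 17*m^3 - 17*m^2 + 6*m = (m)*(m^4 - 7*m^3 + 17*m^2 - 17*m + 6) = m*(m - 1)*(m^3 - 6*m^2 + 11*m - 6) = m*(m - 1)^2*(m^2 - 5*m + 6) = m*(m - 3)*(m - 1)^2*(m - 2)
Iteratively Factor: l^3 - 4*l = (l - 2)*(l^2 + 2*l) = l*(l - 2)*(l + 2)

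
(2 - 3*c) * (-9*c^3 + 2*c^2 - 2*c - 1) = 27*c^4 - 24*c^3 + 10*c^2 - c - 2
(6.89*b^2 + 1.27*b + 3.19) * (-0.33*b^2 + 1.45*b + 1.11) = -2.2737*b^4 + 9.5714*b^3 + 8.4367*b^2 + 6.0352*b + 3.5409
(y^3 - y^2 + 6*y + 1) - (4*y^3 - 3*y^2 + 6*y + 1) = -3*y^3 + 2*y^2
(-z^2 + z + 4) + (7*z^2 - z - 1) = 6*z^2 + 3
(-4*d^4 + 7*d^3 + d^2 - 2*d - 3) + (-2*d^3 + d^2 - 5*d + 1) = -4*d^4 + 5*d^3 + 2*d^2 - 7*d - 2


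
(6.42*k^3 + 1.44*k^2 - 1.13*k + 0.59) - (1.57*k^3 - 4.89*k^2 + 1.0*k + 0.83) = 4.85*k^3 + 6.33*k^2 - 2.13*k - 0.24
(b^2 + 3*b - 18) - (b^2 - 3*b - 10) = 6*b - 8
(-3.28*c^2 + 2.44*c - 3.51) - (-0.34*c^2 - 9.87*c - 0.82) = -2.94*c^2 + 12.31*c - 2.69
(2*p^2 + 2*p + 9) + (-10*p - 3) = 2*p^2 - 8*p + 6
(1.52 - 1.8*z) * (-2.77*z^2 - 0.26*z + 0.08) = 4.986*z^3 - 3.7424*z^2 - 0.5392*z + 0.1216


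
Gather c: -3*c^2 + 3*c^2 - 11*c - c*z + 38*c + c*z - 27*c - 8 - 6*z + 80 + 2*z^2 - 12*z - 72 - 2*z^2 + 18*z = 0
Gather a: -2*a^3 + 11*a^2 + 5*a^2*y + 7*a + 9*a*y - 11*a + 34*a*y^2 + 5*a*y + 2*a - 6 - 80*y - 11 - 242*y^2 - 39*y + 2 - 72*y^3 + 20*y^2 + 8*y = -2*a^3 + a^2*(5*y + 11) + a*(34*y^2 + 14*y - 2) - 72*y^3 - 222*y^2 - 111*y - 15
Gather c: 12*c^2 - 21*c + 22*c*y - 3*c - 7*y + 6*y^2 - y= 12*c^2 + c*(22*y - 24) + 6*y^2 - 8*y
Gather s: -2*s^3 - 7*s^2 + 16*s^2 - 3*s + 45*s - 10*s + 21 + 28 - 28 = -2*s^3 + 9*s^2 + 32*s + 21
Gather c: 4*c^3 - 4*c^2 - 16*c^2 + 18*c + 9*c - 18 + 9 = 4*c^3 - 20*c^2 + 27*c - 9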